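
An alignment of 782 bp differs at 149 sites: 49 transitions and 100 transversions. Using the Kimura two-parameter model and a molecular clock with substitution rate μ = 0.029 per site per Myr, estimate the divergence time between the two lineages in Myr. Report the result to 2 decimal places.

3.79

P = 49/782 ≈ 0.06266 and Q = 100/782 ≈ 0.127877.
Under the Kimura two-parameter model, d = −½ ln(1 − 2P − Q) − ¼ ln(1 − 2Q).
1 − 2P − Q = 0.746803, giving −½ ln(0.746803) = 0.145977.
1 − 2Q = 0.744246, giving −¼ ln(0.744246) = 0.073846.
d = 0.145977 + 0.073846 = 0.219823.
Under a molecular clock d = 2μt, so t = d/(2μ) = 0.219823 / (2 × 0.029) = 3.79 Myr.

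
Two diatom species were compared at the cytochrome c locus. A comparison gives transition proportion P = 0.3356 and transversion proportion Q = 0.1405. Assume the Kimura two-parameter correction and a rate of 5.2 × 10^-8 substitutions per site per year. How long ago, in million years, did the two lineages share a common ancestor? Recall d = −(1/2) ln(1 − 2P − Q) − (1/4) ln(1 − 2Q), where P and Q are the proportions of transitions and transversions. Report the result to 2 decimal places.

8.82

Under the Kimura two-parameter model, d = −½ ln(1 − 2P − Q) − ¼ ln(1 − 2Q).
1 − 2P − Q = 0.1883, giving −½ ln(0.1883) = 0.834859.
1 − 2Q = 0.719, giving −¼ ln(0.719) = 0.082473.
d = 0.834859 + 0.082473 = 0.917332.
Under a molecular clock d = 2μt, so t = d/(2μ) = 0.917332 / (2 × 5.2 × 10^-8) = 8.82 million years.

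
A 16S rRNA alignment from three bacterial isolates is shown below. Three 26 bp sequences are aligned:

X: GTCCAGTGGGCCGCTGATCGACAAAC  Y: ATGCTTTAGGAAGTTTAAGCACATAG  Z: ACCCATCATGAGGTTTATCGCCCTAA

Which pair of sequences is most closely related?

Y and Z

X–Y: 14/26 differ, p = 0.538, d = 0.949.
X–Z: 14/26 differ, p = 0.538, d = 0.949.
Y–Z: 12/26 differ, p = 0.462, d = 0.717.
The smallest distance is between Y and Z.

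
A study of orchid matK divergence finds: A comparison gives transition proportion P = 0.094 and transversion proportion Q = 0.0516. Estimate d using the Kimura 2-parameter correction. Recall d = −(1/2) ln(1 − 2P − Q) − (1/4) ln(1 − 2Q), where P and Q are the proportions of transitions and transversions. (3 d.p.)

0.164

Under the Kimura two-parameter model, d = −½ ln(1 − 2P − Q) − ¼ ln(1 − 2Q).
1 − 2P − Q = 0.7604, giving −½ ln(0.7604) = 0.136955.
1 − 2Q = 0.8968, giving −¼ ln(0.8968) = 0.027231.
d = 0.136955 + 0.027231 = 0.164186.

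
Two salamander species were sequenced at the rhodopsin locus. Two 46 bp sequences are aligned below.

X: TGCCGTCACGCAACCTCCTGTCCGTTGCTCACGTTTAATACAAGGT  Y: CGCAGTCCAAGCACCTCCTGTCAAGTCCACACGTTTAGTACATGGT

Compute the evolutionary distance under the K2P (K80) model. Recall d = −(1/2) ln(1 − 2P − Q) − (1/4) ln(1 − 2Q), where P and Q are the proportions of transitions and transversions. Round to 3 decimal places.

Of 46 sites, 4 differences are transitions and 10 are transversions, so P = 4/46 ≈ 0.086957 and Q = 10/46 ≈ 0.217391.
Under the Kimura two-parameter model, d = −½ ln(1 − 2P − Q) − ¼ ln(1 − 2Q).
1 − 2P − Q = 0.608695, giving −½ ln(0.608695) = 0.248219.
1 − 2Q = 0.565218, giving −¼ ln(0.565218) = 0.142636.
d = 0.248219 + 0.142636 = 0.390855.

0.391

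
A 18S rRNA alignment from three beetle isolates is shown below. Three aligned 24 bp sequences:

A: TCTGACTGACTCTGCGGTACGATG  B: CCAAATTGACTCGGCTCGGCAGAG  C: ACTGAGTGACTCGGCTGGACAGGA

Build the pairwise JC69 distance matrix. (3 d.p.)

A–B: 12/24 sites differ → p = 0.5, d = −0.75 ln(1 − 0.666667) = 0.823960 ≈ 0.824.
A–C: 9/24 sites differ → p = 0.375, d = −0.75 ln(1 − 0.5) = 0.519860 ≈ 0.520.
B–C: 8/24 sites differ → p ≈ 0.333333, d = −0.75 ln(1 − 0.444444) = 0.440839 ≈ 0.441.

d(A,B) = 0.824, d(A,C) = 0.520, d(B,C) = 0.441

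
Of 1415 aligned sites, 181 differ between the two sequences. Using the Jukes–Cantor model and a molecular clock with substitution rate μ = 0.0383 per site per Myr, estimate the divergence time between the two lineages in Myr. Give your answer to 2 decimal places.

1.83

p = 181/1415 ≈ 0.127915.
d = −(3/4) ln(1 − 4p/3) = −0.75 ln(1 − 0.170553) = −0.75 ln(0.829447)
  = −0.75 × (-0.186996) = 0.140247 substitutions/site.
Under a molecular clock d = 2μt, so t = d/(2μ) = 0.140247 / (2 × 0.0383) = 1.83 Myr.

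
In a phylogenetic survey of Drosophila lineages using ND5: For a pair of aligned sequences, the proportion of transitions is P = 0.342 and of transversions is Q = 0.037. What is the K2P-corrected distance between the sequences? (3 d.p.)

Under the Kimura two-parameter model, d = −½ ln(1 − 2P − Q) − ¼ ln(1 − 2Q).
1 − 2P − Q = 0.279, giving −½ ln(0.279) = 0.638272.
1 − 2Q = 0.926, giving −¼ ln(0.926) = 0.019220.
d = 0.638272 + 0.019220 = 0.657492.

0.657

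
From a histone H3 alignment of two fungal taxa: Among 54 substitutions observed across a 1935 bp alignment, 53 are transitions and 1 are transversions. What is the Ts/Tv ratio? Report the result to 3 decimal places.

R = 53/1 = 53.000.

53.000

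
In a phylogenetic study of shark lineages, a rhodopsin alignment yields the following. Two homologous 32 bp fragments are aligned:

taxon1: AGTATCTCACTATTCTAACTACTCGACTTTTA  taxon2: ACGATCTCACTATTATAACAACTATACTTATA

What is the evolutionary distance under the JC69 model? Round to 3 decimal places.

0.259

The sequences differ at 7 of 32 sites (2, 3, 15, 20, 24, 25, 30), so p = 7/32 = 0.21875.
d = −(3/4) ln(1 − 4p/3) = −0.75 ln(1 − 0.291667) = −0.75 ln(0.708333)
  = −0.75 × (-0.344841) = 0.258631 substitutions/site.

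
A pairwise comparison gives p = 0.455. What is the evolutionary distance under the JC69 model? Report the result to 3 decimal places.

0.700

d = −(3/4) ln(1 − 4p/3) = −0.75 ln(1 − 0.606667) = −0.75 ln(0.393333)
  = −0.75 × (-0.933099) = 0.699824 substitutions/site.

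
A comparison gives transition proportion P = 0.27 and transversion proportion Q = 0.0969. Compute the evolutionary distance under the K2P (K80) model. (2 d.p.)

0.56

Under the Kimura two-parameter model, d = −½ ln(1 − 2P − Q) − ¼ ln(1 − 2Q).
1 − 2P − Q = 0.3631, giving −½ ln(0.3631) = 0.506539.
1 − 2Q = 0.8062, giving −¼ ln(0.8062) = 0.053856.
d = 0.506539 + 0.053856 = 0.560395.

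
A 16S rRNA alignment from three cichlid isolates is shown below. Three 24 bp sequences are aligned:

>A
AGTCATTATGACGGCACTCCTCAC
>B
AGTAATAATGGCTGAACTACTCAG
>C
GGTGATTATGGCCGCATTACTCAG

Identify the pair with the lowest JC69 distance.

A–B: 7/24 differ, p = 0.292, d = 0.369.
A–C: 7/24 differ, p = 0.292, d = 0.369.
B–C: 6/24 differ, p = 0.250, d = 0.304.
The smallest distance is between B and C.

B and C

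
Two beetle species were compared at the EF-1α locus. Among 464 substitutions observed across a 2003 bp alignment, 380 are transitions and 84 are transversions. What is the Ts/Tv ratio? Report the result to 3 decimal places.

R = 380/84 = 4.523809… ≈ 4.524 (to 3 d.p.).

4.524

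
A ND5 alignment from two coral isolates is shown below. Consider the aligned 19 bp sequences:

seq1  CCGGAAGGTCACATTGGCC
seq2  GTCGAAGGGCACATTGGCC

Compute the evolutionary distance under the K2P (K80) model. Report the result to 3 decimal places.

Of 19 sites, 1 differences are transitions and 3 are transversions, so P = 1/19 ≈ 0.052632 and Q = 3/19 ≈ 0.157895.
Under the Kimura two-parameter model, d = −½ ln(1 − 2P − Q) − ¼ ln(1 − 2Q).
1 − 2P − Q = 0.736841, giving −½ ln(0.736841) = 0.152692.
1 − 2Q = 0.68421, giving −¼ ln(0.68421) = 0.094873.
d = 0.152692 + 0.094873 = 0.247565.

0.248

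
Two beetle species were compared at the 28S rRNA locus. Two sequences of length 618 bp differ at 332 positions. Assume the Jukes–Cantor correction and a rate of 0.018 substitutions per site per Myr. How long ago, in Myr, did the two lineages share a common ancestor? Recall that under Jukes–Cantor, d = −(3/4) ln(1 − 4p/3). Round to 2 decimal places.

p = 332/618 ≈ 0.537217.
d = −(3/4) ln(1 − 4p/3) = −0.75 ln(1 − 0.716289) = −0.75 ln(0.283711)
  = −0.75 × (-1.259799) = 0.944849 substitutions/site.
Under a molecular clock d = 2μt, so t = d/(2μ) = 0.944849 / (2 × 0.018) = 26.25 Myr.

26.25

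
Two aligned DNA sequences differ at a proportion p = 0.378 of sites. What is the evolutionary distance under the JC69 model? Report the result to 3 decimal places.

0.526

d = −(3/4) ln(1 − 4p/3) = −0.75 ln(1 − 0.504) = −0.75 ln(0.496)
  = −0.75 × (-0.701179) = 0.525884 substitutions/site.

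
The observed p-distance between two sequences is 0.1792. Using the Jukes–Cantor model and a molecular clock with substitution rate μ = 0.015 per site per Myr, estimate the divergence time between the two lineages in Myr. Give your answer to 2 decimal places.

d = −(3/4) ln(1 − 4p/3) = −0.75 ln(1 − 0.238933) = −0.75 ln(0.761067)
  = −0.75 × (-0.273034) = 0.204776 substitutions/site.
Under a molecular clock d = 2μt, so t = d/(2μ) = 0.204776 / (2 × 0.015) = 6.83 Myr.

6.83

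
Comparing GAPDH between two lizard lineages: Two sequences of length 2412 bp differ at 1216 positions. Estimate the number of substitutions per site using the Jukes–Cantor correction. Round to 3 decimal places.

p = 1216/2412 ≈ 0.504146.
d = −(3/4) ln(1 − 4p/3) = −0.75 ln(1 − 0.672195) = −0.75 ln(0.327805)
  = −0.75 × (-1.115336) = 0.836502 substitutions/site.

0.837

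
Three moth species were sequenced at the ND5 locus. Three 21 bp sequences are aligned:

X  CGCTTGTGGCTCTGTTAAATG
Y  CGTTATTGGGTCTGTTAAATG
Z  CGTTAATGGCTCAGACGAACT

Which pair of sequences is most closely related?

X and Y

X–Y: 4/21 differ, p = 0.190, d = 0.220.
X–Z: 9/21 differ, p = 0.429, d = 0.635.
Y–Z: 8/21 differ, p = 0.381, d = 0.532.
The smallest distance is between X and Y.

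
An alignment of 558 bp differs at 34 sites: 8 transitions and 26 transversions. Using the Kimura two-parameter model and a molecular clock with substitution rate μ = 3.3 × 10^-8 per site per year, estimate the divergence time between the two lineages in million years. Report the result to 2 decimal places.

P = 8/558 ≈ 0.014337 and Q = 26/558 ≈ 0.046595.
Under the Kimura two-parameter model, d = −½ ln(1 − 2P − Q) − ¼ ln(1 − 2Q).
1 − 2P − Q = 0.924731, giving −½ ln(0.924731) = 0.039126.
1 − 2Q = 0.90681, giving −¼ ln(0.90681) = 0.024456.
d = 0.039126 + 0.024456 = 0.063582.
Under a molecular clock d = 2μt, so t = d/(2μ) = 0.063582 / (2 × 3.3 × 10^-8) = 0.96 million years.

0.96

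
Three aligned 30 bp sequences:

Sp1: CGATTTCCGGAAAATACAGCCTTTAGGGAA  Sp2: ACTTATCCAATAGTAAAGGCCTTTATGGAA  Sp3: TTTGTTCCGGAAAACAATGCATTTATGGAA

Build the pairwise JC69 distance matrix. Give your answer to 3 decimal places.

d(Sp1,Sp2) = 0.647, d(Sp1,Sp3) = 0.383, d(Sp2,Sp3) = 0.572

Sp1–Sp2: 13/30 sites differ → p ≈ 0.433333, d = −0.75 ln(1 − 0.577777) = 0.646666 ≈ 0.647.
Sp1–Sp3: 9/30 sites differ → p = 0.3, d = −0.75 ln(1 − 0.4) = 0.383119 ≈ 0.383.
Sp2–Sp3: 12/30 sites differ → p = 0.4, d = −0.75 ln(1 − 0.533333) = 0.571605 ≈ 0.572.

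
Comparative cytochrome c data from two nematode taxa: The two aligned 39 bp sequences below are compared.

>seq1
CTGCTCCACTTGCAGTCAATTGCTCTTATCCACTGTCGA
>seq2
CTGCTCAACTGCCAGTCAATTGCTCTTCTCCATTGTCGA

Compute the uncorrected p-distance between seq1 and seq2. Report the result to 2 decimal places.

The sequences differ at 5 of 39 positions (sites 7, 11, 12, 28, 33).
p = 5/39 = 0.128205… ≈ 0.13 (to 2 d.p.).

0.13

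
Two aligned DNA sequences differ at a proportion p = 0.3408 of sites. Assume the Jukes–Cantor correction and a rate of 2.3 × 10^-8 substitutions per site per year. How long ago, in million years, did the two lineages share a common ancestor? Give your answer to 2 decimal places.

d = −(3/4) ln(1 − 4p/3) = −0.75 ln(1 − 0.4544) = −0.75 ln(0.5456)
  = −0.75 × (-0.605869) = 0.454402 substitutions/site.
Under a molecular clock d = 2μt, so t = d/(2μ) = 0.454402 / (2 × 2.3 × 10^-8) = 9.88 million years.

9.88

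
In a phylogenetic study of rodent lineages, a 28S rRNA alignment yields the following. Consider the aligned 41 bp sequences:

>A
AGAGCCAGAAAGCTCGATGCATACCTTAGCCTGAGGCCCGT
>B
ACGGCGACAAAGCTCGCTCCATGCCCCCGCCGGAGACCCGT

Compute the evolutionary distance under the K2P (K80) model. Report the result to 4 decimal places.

Of 41 sites, 5 differences are transitions and 7 are transversions, so P = 5/41 ≈ 0.121951 and Q = 7/41 ≈ 0.170732.
Under the Kimura two-parameter model, d = −½ ln(1 − 2P − Q) − ¼ ln(1 − 2Q).
1 − 2P − Q = 0.585366, giving −½ ln(0.585366) = 0.267759.
1 − 2Q = 0.658536, giving −¼ ln(0.658536) = 0.104434.
d = 0.267759 + 0.104434 = 0.372193.

0.3722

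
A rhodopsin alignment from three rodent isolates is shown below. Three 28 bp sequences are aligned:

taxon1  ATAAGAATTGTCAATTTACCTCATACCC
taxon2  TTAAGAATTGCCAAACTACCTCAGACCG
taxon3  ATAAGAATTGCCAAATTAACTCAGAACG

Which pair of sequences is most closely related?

taxon2 and taxon3

taxon1–taxon2: 6/28 differ, p = 0.214, d = 0.252.
taxon1–taxon3: 6/28 differ, p = 0.214, d = 0.252.
taxon2–taxon3: 4/28 differ, p = 0.143, d = 0.158.
The smallest distance is between taxon2 and taxon3.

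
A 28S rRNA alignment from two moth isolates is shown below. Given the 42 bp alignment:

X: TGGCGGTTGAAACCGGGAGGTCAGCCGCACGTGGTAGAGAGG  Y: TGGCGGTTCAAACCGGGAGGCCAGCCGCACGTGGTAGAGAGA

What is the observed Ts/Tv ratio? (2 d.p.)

Transitions are A↔G and C↔T; transversions are all other mismatches.
Transitions: 2. Transversions: 1.
R = 2/1 = 2.00.

2.00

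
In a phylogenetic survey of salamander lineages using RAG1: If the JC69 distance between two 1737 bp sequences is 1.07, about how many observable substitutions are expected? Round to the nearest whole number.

Invert JC69: p = (3/4)(1 − e^(−4d/3)) = 0.75 × (1 − e^(-1.426667)) = 0.75 × (1 − 0.240108) = 0.569919.
Expected differing sites = pL ≈ 0.569919 × 1737 = 989.949303 ≈ 990.

990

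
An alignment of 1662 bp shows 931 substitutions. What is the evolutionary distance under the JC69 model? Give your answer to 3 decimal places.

1.030

p = 931/1662 ≈ 0.560168.
d = −(3/4) ln(1 − 4p/3) = −0.75 ln(1 − 0.746891) = −0.75 ln(0.253109)
  = −0.75 × (-1.373935) = 1.030451 substitutions/site.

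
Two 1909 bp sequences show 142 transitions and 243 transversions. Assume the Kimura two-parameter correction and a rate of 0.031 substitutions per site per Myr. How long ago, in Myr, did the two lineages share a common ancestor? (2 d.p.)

P = 142/1909 ≈ 0.074384 and Q = 243/1909 ≈ 0.127292.
Under the Kimura two-parameter model, d = −½ ln(1 − 2P − Q) − ¼ ln(1 − 2Q).
1 − 2P − Q = 0.72394, giving −½ ln(0.72394) = 0.161523.
1 − 2Q = 0.745416, giving −¼ ln(0.745416) = 0.073453.
d = 0.161523 + 0.073453 = 0.234976.
Under a molecular clock d = 2μt, so t = d/(2μ) = 0.234976 / (2 × 0.031) = 3.79 Myr.

3.79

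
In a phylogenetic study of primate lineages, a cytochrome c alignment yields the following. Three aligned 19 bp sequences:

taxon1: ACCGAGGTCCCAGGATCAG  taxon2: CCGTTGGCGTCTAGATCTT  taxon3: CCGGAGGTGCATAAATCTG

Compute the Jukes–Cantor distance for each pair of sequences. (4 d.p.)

d(taxon1,taxon2) = 1.1086, d(taxon1,taxon3) = 0.6181, d(taxon2,taxon3) = 0.5068

taxon1–taxon2: 11/19 sites differ → p ≈ 0.578947, d = −0.75 ln(1 − 0.771929) = 1.108574 ≈ 1.1086.
taxon1–taxon3: 8/19 sites differ → p ≈ 0.421053, d = −0.75 ln(1 − 0.561404) = 0.618132 ≈ 0.6181.
taxon2–taxon3: 7/19 sites differ → p ≈ 0.368421, d = −0.75 ln(1 − 0.491228) = 0.506816 ≈ 0.5068.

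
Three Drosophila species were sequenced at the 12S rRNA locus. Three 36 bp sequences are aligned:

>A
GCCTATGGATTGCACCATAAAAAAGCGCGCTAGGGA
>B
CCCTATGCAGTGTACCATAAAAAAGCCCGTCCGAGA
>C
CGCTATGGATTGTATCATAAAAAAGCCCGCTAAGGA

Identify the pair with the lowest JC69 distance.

A and C

A–B: 9/36 differ, p = 0.250, d = 0.304.
A–C: 6/36 differ, p = 0.167, d = 0.188.
B–C: 9/36 differ, p = 0.250, d = 0.304.
The smallest distance is between A and C.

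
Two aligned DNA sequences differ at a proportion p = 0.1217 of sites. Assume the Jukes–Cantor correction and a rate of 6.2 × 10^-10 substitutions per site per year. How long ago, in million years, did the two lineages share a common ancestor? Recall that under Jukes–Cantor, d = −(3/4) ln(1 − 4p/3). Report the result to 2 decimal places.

d = −(3/4) ln(1 − 4p/3) = −0.75 ln(1 − 0.162267) = −0.75 ln(0.837733)
  = −0.75 × (-0.177056) = 0.132792 substitutions/site.
Under a molecular clock d = 2μt, so t = d/(2μ) = 0.132792 / (2 × 6.2 × 10^-10) = 107.09 million years.

107.09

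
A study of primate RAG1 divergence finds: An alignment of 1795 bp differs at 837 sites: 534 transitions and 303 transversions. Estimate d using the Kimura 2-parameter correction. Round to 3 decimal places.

0.824

P = 534/1795 ≈ 0.297493 and Q = 303/1795 ≈ 0.168802.
Under the Kimura two-parameter model, d = −½ ln(1 − 2P − Q) − ¼ ln(1 − 2Q).
1 − 2P − Q = 0.236212, giving −½ ln(0.236212) = 0.721513.
1 − 2Q = 0.662396, giving −¼ ln(0.662396) = 0.102973.
d = 0.721513 + 0.102973 = 0.824486.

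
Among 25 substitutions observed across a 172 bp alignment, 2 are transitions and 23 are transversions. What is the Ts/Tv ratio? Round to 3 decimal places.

R = 2/23 = 0.086956… ≈ 0.087 (to 3 d.p.).

0.087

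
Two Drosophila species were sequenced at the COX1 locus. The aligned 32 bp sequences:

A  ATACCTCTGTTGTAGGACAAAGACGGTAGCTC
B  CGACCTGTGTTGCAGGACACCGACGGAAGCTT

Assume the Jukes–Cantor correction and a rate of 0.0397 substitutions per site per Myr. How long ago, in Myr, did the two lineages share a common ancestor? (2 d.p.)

The sequences differ at 8 of 32 sites (1, 2, 7, 13, 20, 21, 27, 32), so p = 8/32 = 0.25.
d = −(3/4) ln(1 − 4p/3) = −0.75 ln(1 − 0.333333) = −0.75 ln(0.666667)
  = −0.75 × (-0.405465) = 0.304099 substitutions/site.
Under a molecular clock d = 2μt, so t = d/(2μ) = 0.304099 / (2 × 0.0397) = 3.83 Myr.

3.83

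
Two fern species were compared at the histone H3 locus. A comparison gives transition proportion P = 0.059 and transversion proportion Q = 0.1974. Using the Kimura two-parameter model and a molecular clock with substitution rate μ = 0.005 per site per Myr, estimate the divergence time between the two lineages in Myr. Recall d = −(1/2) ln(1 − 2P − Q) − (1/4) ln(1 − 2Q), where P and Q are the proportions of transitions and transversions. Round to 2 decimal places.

31.50

Under the Kimura two-parameter model, d = −½ ln(1 − 2P − Q) − ¼ ln(1 − 2Q).
1 − 2P − Q = 0.6846, giving −½ ln(0.6846) = 0.189460.
1 − 2Q = 0.6052, giving −¼ ln(0.6052) = 0.125549.
d = 0.189460 + 0.125549 = 0.315009.
Under a molecular clock d = 2μt, so t = d/(2μ) = 0.315009 / (2 × 0.005) = 31.50 Myr.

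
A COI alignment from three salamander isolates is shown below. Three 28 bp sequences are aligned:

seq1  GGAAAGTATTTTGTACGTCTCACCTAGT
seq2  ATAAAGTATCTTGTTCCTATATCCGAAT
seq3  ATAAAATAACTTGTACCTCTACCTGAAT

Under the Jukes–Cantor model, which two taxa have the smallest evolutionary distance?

seq1–seq2: 10/28 differ, p = 0.357, d = 0.485.
seq1–seq3: 11/28 differ, p = 0.393, d = 0.556.
seq2–seq3: 6/28 differ, p = 0.214, d = 0.252.
The smallest distance is between seq2 and seq3.

seq2 and seq3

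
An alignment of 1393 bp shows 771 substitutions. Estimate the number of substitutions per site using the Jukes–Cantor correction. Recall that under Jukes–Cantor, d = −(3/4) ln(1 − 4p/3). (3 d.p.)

p = 771/1393 ≈ 0.553482.
d = −(3/4) ln(1 − 4p/3) = −0.75 ln(1 − 0.737976) = −0.75 ln(0.262024)
  = −0.75 × (-1.339319) = 1.004489 substitutions/site.

1.004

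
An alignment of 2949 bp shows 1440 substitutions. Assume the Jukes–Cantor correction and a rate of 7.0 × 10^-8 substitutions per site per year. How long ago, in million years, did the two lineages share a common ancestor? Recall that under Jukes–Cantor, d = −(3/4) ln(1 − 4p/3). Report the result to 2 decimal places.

5.64

p = 1440/2949 ≈ 0.488301.
d = −(3/4) ln(1 − 4p/3) = −0.75 ln(1 − 0.651068) = −0.75 ln(0.348932)
  = −0.75 × (-1.052878) = 0.789659 substitutions/site.
Under a molecular clock d = 2μt, so t = d/(2μ) = 0.789659 / (2 × 7.0 × 10^-8) = 5.64 million years.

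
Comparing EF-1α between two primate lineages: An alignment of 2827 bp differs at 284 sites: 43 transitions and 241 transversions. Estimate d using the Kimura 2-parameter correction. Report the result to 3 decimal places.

P = 43/2827 ≈ 0.01521 and Q = 241/2827 ≈ 0.085249.
Under the Kimura two-parameter model, d = −½ ln(1 − 2P − Q) − ¼ ln(1 − 2Q).
1 − 2P − Q = 0.884331, giving −½ ln(0.884331) = 0.061462.
1 − 2Q = 0.829502, giving −¼ ln(0.829502) = 0.046732.
d = 0.061462 + 0.046732 = 0.108194.

0.108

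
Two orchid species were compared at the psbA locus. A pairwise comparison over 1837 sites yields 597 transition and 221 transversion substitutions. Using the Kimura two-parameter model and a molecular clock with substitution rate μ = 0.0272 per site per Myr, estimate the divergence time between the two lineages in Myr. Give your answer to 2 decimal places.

P = 597/1837 ≈ 0.324986 and Q = 221/1837 ≈ 0.120305.
Under the Kimura two-parameter model, d = −½ ln(1 − 2P − Q) − ¼ ln(1 − 2Q).
1 − 2P − Q = 0.229723, giving −½ ln(0.229723) = 0.735441.
1 − 2Q = 0.75939, giving −¼ ln(0.75939) = 0.068810.
d = 0.735441 + 0.068810 = 0.804251.
Under a molecular clock d = 2μt, so t = d/(2μ) = 0.804251 / (2 × 0.0272) = 14.78 Myr.

14.78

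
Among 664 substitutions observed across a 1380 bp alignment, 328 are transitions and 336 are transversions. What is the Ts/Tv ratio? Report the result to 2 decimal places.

R = 328/336 = 0.976190… ≈ 0.98 (to 2 d.p.).

0.98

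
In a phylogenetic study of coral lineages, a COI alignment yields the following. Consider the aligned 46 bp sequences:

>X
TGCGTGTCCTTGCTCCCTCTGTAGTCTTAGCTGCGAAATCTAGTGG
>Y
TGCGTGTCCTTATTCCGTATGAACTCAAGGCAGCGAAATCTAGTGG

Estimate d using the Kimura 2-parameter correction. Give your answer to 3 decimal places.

Of 46 sites, 3 differences are transitions and 7 are transversions, so P = 3/46 ≈ 0.065217 and Q = 7/46 ≈ 0.152174.
Under the Kimura two-parameter model, d = −½ ln(1 − 2P − Q) − ¼ ln(1 − 2Q).
1 − 2P − Q = 0.717392, giving −½ ln(0.717392) = 0.166066.
1 − 2Q = 0.695652, giving −¼ ln(0.695652) = 0.090726.
d = 0.166066 + 0.090726 = 0.256792.

0.257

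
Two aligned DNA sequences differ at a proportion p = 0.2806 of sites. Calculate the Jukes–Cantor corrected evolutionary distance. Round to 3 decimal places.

d = −(3/4) ln(1 − 4p/3) = −0.75 ln(1 − 0.374133) = −0.75 ln(0.625867)
  = −0.75 × (-0.468617) = 0.351463 substitutions/site.

0.351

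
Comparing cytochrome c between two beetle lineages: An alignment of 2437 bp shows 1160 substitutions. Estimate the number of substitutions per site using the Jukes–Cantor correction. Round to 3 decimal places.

0.755

p = 1160/2437 ≈ 0.475995.
d = −(3/4) ln(1 − 4p/3) = −0.75 ln(1 − 0.63466) = −0.75 ln(0.36534)
  = −0.75 × (-1.006927) = 0.755195 substitutions/site.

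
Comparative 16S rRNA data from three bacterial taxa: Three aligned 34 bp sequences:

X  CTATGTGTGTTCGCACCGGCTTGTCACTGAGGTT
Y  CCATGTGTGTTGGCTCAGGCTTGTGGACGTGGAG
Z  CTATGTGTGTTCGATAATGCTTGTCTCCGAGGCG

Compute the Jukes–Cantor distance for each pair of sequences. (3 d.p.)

X–Y: 11/34 sites differ → p ≈ 0.323529, d = −0.75 ln(1 − 0.431372) = 0.423397 ≈ 0.423.
X–Z: 9/34 sites differ → p ≈ 0.264706, d = −0.75 ln(1 − 0.352941) = 0.326488 ≈ 0.326.
Y–Z: 10/34 sites differ → p ≈ 0.294118, d = −0.75 ln(1 − 0.392157) = 0.373379 ≈ 0.373.

d(X,Y) = 0.423, d(X,Z) = 0.326, d(Y,Z) = 0.373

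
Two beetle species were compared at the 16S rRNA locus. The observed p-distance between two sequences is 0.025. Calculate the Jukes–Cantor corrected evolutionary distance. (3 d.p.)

d = −(3/4) ln(1 − 4p/3) = −0.75 ln(1 − 0.033333) = −0.75 ln(0.966667)
  = −0.75 × (-0.033901) = 0.025426 substitutions/site.

0.025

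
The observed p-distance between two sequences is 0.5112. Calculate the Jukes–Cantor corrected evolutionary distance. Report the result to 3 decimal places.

d = −(3/4) ln(1 − 4p/3) = −0.75 ln(1 − 0.6816) = −0.75 ln(0.3184)
  = −0.75 × (-1.144447) = 0.858335 substitutions/site.

0.858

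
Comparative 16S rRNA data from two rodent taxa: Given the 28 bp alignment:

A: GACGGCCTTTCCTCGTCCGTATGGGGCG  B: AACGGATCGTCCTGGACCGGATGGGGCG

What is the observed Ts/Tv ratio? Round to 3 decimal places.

0.600

Transitions are A↔G and C↔T; transversions are all other mismatches.
Transitions: 3. Transversions: 5.
R = 3/5 = 0.600.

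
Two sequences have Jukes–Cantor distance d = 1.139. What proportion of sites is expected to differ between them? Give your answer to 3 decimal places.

p = (3/4)(1 − e^(−4d/3)) = 0.75 × (1 − e^(-1.518667)) = 0.75 × (1 − 0.219004) = 0.585747.

0.586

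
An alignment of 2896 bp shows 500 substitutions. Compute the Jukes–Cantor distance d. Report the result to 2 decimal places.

0.20

p = 500/2896 ≈ 0.172652.
d = −(3/4) ln(1 − 4p/3) = −0.75 ln(1 − 0.230203) = −0.75 ln(0.769797)
  = −0.75 × (-0.261628) = 0.196221 substitutions/site.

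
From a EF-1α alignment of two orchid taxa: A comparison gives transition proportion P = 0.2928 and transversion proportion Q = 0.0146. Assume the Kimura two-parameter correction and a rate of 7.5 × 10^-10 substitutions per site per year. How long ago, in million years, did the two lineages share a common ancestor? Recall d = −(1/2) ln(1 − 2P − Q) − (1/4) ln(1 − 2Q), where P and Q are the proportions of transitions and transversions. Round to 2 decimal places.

Under the Kimura two-parameter model, d = −½ ln(1 − 2P − Q) − ¼ ln(1 − 2Q).
1 − 2P − Q = 0.3998, giving −½ ln(0.3998) = 0.458395.
1 − 2Q = 0.9708, giving −¼ ln(0.9708) = 0.007409.
d = 0.458395 + 0.007409 = 0.465804.
Under a molecular clock d = 2μt, so t = d/(2μ) = 0.465804 / (2 × 7.5 × 10^-10) = 310.54 million years.

310.54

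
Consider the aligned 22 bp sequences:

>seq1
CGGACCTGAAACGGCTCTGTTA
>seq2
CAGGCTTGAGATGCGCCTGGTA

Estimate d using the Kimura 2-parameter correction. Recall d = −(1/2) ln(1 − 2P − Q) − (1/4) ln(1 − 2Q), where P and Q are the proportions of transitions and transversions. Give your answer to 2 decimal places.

Of 22 sites, 6 differences are transitions and 3 are transversions, so P = 6/22 ≈ 0.272727 and Q = 3/22 ≈ 0.136364.
Under the Kimura two-parameter model, d = −½ ln(1 − 2P − Q) − ¼ ln(1 − 2Q).
1 − 2P − Q = 0.318182, giving −½ ln(0.318182) = 0.572566.
1 − 2Q = 0.727272, giving −¼ ln(0.727272) = 0.079614.
d = 0.572566 + 0.079614 = 0.652180.

0.65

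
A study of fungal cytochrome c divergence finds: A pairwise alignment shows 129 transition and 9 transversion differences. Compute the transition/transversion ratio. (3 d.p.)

R = 129/9 = 14.333333… ≈ 14.333 (to 3 d.p.).

14.333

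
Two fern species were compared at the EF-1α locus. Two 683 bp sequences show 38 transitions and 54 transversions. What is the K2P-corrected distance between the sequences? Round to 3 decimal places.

0.149

P = 38/683 ≈ 0.055637 and Q = 54/683 ≈ 0.079063.
Under the Kimura two-parameter model, d = −½ ln(1 − 2P − Q) − ¼ ln(1 − 2Q).
1 − 2P − Q = 0.809663, giving −½ ln(0.809663) = 0.105569.
1 − 2Q = 0.841874, giving −¼ ln(0.841874) = 0.043031.
d = 0.105569 + 0.043031 = 0.148600.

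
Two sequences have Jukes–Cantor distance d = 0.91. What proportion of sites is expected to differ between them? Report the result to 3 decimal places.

p = (3/4)(1 − e^(−4d/3)) = 0.75 × (1 − e^(-1.213333)) = 0.75 × (1 − 0.297205) = 0.527096.

0.527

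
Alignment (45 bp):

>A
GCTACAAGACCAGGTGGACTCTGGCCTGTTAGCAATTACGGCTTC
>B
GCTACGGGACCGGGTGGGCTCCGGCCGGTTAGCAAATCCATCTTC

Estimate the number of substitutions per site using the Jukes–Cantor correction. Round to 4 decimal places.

0.2635

The sequences differ at 10 of 45 sites (6, 7, 12, 18, 22, 27, 36, 38, 40, 41), so p = 10/45 ≈ 0.222222.
d = −(3/4) ln(1 − 4p/3) = −0.75 ln(1 − 0.296296) = −0.75 ln(0.703704)
  = −0.75 × (-0.351397) = 0.263548 substitutions/site.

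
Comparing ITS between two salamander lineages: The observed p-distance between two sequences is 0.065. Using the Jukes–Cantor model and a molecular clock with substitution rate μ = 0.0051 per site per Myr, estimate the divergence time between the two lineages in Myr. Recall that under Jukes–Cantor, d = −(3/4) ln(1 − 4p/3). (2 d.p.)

6.67

d = −(3/4) ln(1 − 4p/3) = −0.75 ln(1 − 0.086667) = −0.75 ln(0.913333)
  = −0.75 × (-0.090655) = 0.067991 substitutions/site.
Under a molecular clock d = 2μt, so t = d/(2μ) = 0.067991 / (2 × 0.0051) = 6.67 Myr.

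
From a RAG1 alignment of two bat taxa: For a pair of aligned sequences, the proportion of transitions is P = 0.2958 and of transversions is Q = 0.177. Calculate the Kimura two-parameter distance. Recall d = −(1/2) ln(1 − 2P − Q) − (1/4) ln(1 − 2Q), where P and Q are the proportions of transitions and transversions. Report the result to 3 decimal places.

0.841

Under the Kimura two-parameter model, d = −½ ln(1 − 2P − Q) − ¼ ln(1 − 2Q).
1 − 2P − Q = 0.2314, giving −½ ln(0.2314) = 0.731804.
1 − 2Q = 0.646, giving −¼ ln(0.646) = 0.109239.
d = 0.731804 + 0.109239 = 0.841043.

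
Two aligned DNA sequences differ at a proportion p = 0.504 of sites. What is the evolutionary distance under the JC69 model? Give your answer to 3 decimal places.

d = −(3/4) ln(1 − 4p/3) = −0.75 ln(1 − 0.672) = −0.75 ln(0.328)
  = −0.75 × (-1.114742) = 0.836057 substitutions/site.

0.836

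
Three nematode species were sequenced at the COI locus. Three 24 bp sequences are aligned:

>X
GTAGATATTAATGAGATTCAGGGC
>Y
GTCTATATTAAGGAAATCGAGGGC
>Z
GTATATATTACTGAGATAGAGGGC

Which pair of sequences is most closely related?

X and Z

X–Y: 6/24 differ, p = 0.250, d = 0.304.
X–Z: 4/24 differ, p = 0.167, d = 0.188.
Y–Z: 5/24 differ, p = 0.208, d = 0.244.
The smallest distance is between X and Z.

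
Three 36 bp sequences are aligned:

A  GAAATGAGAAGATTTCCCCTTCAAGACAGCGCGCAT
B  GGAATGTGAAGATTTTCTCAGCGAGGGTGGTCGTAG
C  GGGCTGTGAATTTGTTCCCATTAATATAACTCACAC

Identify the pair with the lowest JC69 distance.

A and B

A–B: 14/36 differ, p = 0.389, d = 0.548.
A–C: 16/36 differ, p = 0.444, d = 0.673.
B–C: 18/36 differ, p = 0.500, d = 0.824.
The smallest distance is between A and B.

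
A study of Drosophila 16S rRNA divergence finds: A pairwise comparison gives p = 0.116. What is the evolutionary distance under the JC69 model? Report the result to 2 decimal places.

0.13

d = −(3/4) ln(1 − 4p/3) = −0.75 ln(1 − 0.154667) = −0.75 ln(0.845333)
  = −0.75 × (-0.168025) = 0.126019 substitutions/site.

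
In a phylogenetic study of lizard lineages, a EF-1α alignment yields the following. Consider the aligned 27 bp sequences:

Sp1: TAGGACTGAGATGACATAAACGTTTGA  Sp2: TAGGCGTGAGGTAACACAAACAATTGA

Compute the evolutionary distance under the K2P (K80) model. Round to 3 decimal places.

Of 27 sites, 4 differences are transitions and 3 are transversions, so P = 4/27 ≈ 0.148148 and Q = 3/27 ≈ 0.111111.
Under the Kimura two-parameter model, d = −½ ln(1 − 2P − Q) − ¼ ln(1 − 2Q).
1 − 2P − Q = 0.592593, giving −½ ln(0.592593) = 0.261624.
1 − 2Q = 0.777778, giving −¼ ln(0.777778) = 0.062829.
d = 0.261624 + 0.062829 = 0.324453.

0.324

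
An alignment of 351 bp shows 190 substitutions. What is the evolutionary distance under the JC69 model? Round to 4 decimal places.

0.9594

p = 190/351 ≈ 0.541311.
d = −(3/4) ln(1 − 4p/3) = −0.75 ln(1 − 0.721748) = −0.75 ln(0.278252)
  = −0.75 × (-1.279228) = 0.959421 substitutions/site.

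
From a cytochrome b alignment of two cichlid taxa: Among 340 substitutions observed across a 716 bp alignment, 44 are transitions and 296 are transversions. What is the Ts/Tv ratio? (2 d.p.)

R = 44/296 = 0.148648… ≈ 0.15 (to 2 d.p.).

0.15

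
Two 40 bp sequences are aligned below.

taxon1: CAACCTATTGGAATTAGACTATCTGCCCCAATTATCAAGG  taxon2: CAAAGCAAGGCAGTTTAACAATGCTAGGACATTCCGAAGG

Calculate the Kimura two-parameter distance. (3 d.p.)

Of 40 sites, 5 differences are transitions and 16 are transversions, so P = 5/40 = 0.125 and Q = 16/40 = 0.4.
Under the Kimura two-parameter model, d = −½ ln(1 − 2P − Q) − ¼ ln(1 − 2Q).
1 − 2P − Q = 0.35, giving −½ ln(0.35) = 0.524911.
1 − 2Q = 0.2, giving −¼ ln(0.2) = 0.402359.
d = 0.524911 + 0.402359 = 0.927270.

0.927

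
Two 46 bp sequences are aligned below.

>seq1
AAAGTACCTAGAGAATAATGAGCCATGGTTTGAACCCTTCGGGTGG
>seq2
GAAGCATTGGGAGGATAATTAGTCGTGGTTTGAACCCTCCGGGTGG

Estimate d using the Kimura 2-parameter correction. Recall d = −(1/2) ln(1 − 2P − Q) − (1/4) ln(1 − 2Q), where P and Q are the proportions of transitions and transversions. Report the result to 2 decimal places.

0.31

Of 46 sites, 9 differences are transitions and 2 are transversions, so P = 9/46 ≈ 0.195652 and Q = 2/46 ≈ 0.043478.
Under the Kimura two-parameter model, d = −½ ln(1 − 2P − Q) − ¼ ln(1 − 2Q).
1 − 2P − Q = 0.565218, giving −½ ln(0.565218) = 0.285272.
1 − 2Q = 0.913044, giving −¼ ln(0.913044) = 0.022743.
d = 0.285272 + 0.022743 = 0.308015.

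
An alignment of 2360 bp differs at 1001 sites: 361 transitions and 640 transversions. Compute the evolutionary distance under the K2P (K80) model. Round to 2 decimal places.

P = 361/2360 ≈ 0.152966 and Q = 640/2360 ≈ 0.271186.
Under the Kimura two-parameter model, d = −½ ln(1 − 2P − Q) − ¼ ln(1 − 2Q).
1 − 2P − Q = 0.422882, giving −½ ln(0.422882) = 0.430331.
1 − 2Q = 0.457628, giving −¼ ln(0.457628) = 0.195425.
d = 0.430331 + 0.195425 = 0.625756.

0.63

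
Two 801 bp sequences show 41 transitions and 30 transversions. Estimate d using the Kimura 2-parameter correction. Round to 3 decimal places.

P = 41/801 ≈ 0.051186 and Q = 30/801 ≈ 0.037453.
Under the Kimura two-parameter model, d = −½ ln(1 − 2P − Q) − ¼ ln(1 − 2Q).
1 − 2P − Q = 0.860175, giving −½ ln(0.860175) = 0.075310.
1 − 2Q = 0.925094, giving −¼ ln(0.925094) = 0.019465.
d = 0.075310 + 0.019465 = 0.094775.

0.095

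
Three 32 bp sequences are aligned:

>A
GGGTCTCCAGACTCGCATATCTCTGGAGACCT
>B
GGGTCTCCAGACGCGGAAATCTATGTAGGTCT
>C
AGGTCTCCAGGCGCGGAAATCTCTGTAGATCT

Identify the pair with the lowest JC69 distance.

B and C

A–B: 7/32 differ, p = 0.219, d = 0.259.
A–C: 7/32 differ, p = 0.219, d = 0.259.
B–C: 4/32 differ, p = 0.125, d = 0.137.
The smallest distance is between B and C.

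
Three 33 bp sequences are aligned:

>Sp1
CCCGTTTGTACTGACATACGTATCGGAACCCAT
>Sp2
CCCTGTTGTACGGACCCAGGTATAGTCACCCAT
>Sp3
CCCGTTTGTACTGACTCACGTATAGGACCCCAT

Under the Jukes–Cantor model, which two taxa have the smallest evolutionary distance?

Sp1–Sp2: 9/33 differ, p = 0.273, d = 0.339.
Sp1–Sp3: 4/33 differ, p = 0.121, d = 0.132.
Sp2–Sp3: 8/33 differ, p = 0.242, d = 0.293.
The smallest distance is between Sp1 and Sp3.

Sp1 and Sp3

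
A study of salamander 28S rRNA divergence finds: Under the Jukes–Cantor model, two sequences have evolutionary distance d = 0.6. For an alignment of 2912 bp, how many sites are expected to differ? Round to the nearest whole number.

Invert JC69: p = (3/4)(1 − e^(−4d/3)) = 0.75 × (1 − e^(-0.8)) = 0.75 × (1 − 0.449329) = 0.413003.
Expected differing sites = pL ≈ 0.413003 × 2912 = 1202.664736 ≈ 1203.

1203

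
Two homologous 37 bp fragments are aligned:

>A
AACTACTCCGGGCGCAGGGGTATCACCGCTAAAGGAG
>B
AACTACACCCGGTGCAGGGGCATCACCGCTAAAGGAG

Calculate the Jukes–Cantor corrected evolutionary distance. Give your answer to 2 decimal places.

The sequences differ at 4 of 37 sites (7, 10, 13, 21), so p = 4/37 ≈ 0.108108.
d = −(3/4) ln(1 − 4p/3) = −0.75 ln(1 − 0.144144) = −0.75 ln(0.855856)
  = −0.75 × (-0.155653) = 0.116740 substitutions/site.

0.12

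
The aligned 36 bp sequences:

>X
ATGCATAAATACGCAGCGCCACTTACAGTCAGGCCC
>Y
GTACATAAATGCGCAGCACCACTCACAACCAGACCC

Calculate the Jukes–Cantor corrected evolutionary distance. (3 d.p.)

0.264

The sequences differ at 8 of 36 sites (1, 3, 11, 18, 24, 28, 29, 33), so p = 8/36 ≈ 0.222222.
d = −(3/4) ln(1 − 4p/3) = −0.75 ln(1 − 0.296296) = −0.75 ln(0.703704)
  = −0.75 × (-0.351397) = 0.263548 substitutions/site.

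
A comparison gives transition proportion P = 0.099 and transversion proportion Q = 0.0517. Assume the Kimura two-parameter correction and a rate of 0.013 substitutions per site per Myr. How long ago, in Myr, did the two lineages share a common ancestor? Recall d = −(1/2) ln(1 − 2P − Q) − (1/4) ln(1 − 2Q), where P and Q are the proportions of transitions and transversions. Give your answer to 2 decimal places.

Under the Kimura two-parameter model, d = −½ ln(1 − 2P − Q) − ¼ ln(1 − 2Q).
1 − 2P − Q = 0.7503, giving −½ ln(0.7503) = 0.143641.
1 − 2Q = 0.8966, giving −¼ ln(0.8966) = 0.027286.
d = 0.143641 + 0.027286 = 0.170927.
Under a molecular clock d = 2μt, so t = d/(2μ) = 0.170927 / (2 × 0.013) = 6.57 Myr.

6.57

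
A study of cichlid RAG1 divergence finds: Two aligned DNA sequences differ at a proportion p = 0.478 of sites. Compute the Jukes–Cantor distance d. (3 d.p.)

d = −(3/4) ln(1 − 4p/3) = −0.75 ln(1 − 0.637333) = −0.75 ln(0.362667)
  = −0.75 × (-1.014270) = 0.760703 substitutions/site.

0.761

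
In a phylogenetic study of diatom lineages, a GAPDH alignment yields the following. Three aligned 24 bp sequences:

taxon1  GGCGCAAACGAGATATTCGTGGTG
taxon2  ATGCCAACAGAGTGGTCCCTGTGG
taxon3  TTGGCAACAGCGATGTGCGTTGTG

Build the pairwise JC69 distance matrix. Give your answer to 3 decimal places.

taxon1–taxon2: 13/24 sites differ → p ≈ 0.541667, d = −0.75 ln(1 − 0.722223) = 0.960702 ≈ 0.961.
taxon1–taxon3: 9/24 sites differ → p = 0.375, d = −0.75 ln(1 − 0.5) = 0.519860 ≈ 0.520.
taxon2–taxon3: 10/24 sites differ → p ≈ 0.416667, d = −0.75 ln(1 − 0.555556) = 0.608198 ≈ 0.608.

d(taxon1,taxon2) = 0.961, d(taxon1,taxon3) = 0.520, d(taxon2,taxon3) = 0.608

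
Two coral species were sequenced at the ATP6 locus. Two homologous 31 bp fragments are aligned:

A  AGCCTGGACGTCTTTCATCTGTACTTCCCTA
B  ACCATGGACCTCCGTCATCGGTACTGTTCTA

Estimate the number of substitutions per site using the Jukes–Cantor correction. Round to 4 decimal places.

0.3672

The sequences differ at 9 of 31 sites (2, 4, 10, 13, 14, 20, 26, 27, 28), so p = 9/31 ≈ 0.290323.
d = −(3/4) ln(1 − 4p/3) = −0.75 ln(1 − 0.387097) = −0.75 ln(0.612903)
  = −0.75 × (-0.489549) = 0.367162 substitutions/site.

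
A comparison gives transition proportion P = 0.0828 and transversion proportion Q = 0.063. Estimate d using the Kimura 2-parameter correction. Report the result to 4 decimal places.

Under the Kimura two-parameter model, d = −½ ln(1 − 2P − Q) − ¼ ln(1 − 2Q).
1 − 2P − Q = 0.7714, giving −½ ln(0.7714) = 0.129774.
1 − 2Q = 0.874, giving −¼ ln(0.874) = 0.033669.
d = 0.129774 + 0.033669 = 0.163443.

0.1634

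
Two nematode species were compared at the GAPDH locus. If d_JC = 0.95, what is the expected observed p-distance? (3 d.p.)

0.539

p = (3/4)(1 − e^(−4d/3)) = 0.75 × (1 − e^(-1.266667)) = 0.75 × (1 − 0.281769) = 0.538673.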